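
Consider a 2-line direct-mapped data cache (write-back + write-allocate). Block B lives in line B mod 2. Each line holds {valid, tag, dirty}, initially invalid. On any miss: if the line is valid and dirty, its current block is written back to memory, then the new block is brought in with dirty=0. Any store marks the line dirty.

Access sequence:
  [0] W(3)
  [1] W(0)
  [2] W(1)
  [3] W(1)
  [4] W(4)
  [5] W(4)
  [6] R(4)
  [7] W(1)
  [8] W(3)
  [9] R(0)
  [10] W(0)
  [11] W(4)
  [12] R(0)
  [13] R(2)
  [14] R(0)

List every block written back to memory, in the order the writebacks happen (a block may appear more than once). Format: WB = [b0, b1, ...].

WB = [3, 0, 1, 4, 0, 4]

0: W B3 -> L1 miss  d=D]
1: W B0 -> L0 miss  d=D]
2: W B1 -> L1 miss wb->B3  d=D]
3: W B1 -> L1 hit  d=D]
4: W B4 -> L0 miss wb->B0  d=D]
5: W B4 -> L0 hit  d=D]
6: R B4 -> L0 hit  d=D]
7: W B1 -> L1 hit  d=D]
8: W B3 -> L1 miss wb->B1  d=D]
9: R B0 -> L0 miss wb->B4  d=-]
10: W B0 -> L0 hit  d=D]
11: W B4 -> L0 miss wb->B0  d=D]
12: R B0 -> L0 miss wb->B4  d=-]
13: R B2 -> L0 miss  d=-]
14: R B0 -> L0 miss  d=-]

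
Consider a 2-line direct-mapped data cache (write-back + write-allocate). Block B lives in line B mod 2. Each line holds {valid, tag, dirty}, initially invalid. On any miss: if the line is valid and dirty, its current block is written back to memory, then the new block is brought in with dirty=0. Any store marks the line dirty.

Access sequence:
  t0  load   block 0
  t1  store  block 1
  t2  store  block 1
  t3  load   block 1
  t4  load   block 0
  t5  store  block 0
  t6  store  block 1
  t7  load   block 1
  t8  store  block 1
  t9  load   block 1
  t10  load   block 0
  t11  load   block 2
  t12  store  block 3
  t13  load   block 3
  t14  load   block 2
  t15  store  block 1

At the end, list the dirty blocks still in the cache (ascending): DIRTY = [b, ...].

DIRTY = [1]

0: R B0 -> L0 miss  d=-]
1: W B1 -> L1 miss  d=D]
2: W B1 -> L1 hit  d=D]
3: R B1 -> L1 hit  d=D]
4: R B0 -> L0 hit  d=-]
5: W B0 -> L0 hit  d=D]
6: W B1 -> L1 hit  d=D]
7: R B1 -> L1 hit  d=D]
8: W B1 -> L1 hit  d=D]
9: R B1 -> L1 hit  d=D]
10: R B0 -> L0 hit  d=D]
11: R B2 -> L0 miss wb->B0  d=-]
12: W B3 -> L1 miss wb->B1  d=D]
13: R B3 -> L1 hit  d=D]
14: R B2 -> L0 hit  d=-]
15: W B1 -> L1 miss wb->B3  d=D]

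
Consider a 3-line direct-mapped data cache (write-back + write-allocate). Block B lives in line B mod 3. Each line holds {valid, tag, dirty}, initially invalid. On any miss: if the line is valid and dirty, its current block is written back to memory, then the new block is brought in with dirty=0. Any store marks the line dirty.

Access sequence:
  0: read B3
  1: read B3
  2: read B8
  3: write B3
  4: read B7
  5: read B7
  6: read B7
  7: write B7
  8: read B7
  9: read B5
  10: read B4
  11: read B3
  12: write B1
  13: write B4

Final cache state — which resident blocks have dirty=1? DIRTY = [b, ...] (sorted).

DIRTY = [3, 4]

  0 | R B3 → L0 miss [-]
  1 | R B3 → L0 hit [-]
  2 | R B8 → L2 miss [-]
  3 | W B3 → L0 hit [D]
  4 | R B7 → L1 miss [-]
  5 | R B7 → L1 hit [-]
  6 | R B7 → L1 hit [-]
  7 | W B7 → L1 hit [D]
  8 | R B7 → L1 hit [D]
  9 | R B5 → L2 miss [-]
  10 | R B4 → L1 miss wb→B7 [-]
  11 | R B3 → L0 hit [D]
  12 | W B1 → L1 miss [D]
  13 | W B4 → L1 miss wb→B1 [D]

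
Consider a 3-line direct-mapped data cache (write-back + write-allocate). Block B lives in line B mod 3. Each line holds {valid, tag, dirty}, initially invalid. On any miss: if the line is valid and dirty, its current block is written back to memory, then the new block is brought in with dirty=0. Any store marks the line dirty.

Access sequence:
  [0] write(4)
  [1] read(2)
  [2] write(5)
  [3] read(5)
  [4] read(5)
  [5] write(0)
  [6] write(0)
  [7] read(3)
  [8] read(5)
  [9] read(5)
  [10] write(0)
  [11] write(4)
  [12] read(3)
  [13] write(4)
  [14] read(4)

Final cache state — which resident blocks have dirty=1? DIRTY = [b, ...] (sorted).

0: W B4 → L1 miss [D]
1: R B2 → L2 miss [-]
2: W B5 → L2 miss [D]
3: R B5 → L2 hit [D]
4: R B5 → L2 hit [D]
5: W B0 → L0 miss [D]
6: W B0 → L0 hit [D]
7: R B3 → L0 miss wb→B0 [-]
8: R B5 → L2 hit [D]
9: R B5 → L2 hit [D]
10: W B0 → L0 miss [D]
11: W B4 → L1 hit [D]
12: R B3 → L0 miss wb→B0 [-]
13: W B4 → L1 hit [D]
14: R B4 → L1 hit [D]

DIRTY = [4, 5]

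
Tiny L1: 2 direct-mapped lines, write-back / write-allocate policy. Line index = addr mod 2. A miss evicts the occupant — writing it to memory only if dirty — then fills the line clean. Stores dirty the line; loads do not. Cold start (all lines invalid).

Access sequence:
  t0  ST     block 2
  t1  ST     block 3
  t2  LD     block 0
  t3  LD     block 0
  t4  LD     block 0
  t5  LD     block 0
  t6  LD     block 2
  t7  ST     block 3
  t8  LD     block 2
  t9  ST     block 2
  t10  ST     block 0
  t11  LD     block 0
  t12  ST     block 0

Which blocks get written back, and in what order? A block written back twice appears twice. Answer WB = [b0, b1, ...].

WB = [2, 2]

0: W B2 -> L0 miss  d=D]
1: W B3 -> L1 miss  d=D]
2: R B0 -> L0 miss wb->B2  d=-]
3: R B0 -> L0 hit  d=-]
4: R B0 -> L0 hit  d=-]
5: R B0 -> L0 hit  d=-]
6: R B2 -> L0 miss  d=-]
7: W B3 -> L1 hit  d=D]
8: R B2 -> L0 hit  d=-]
9: W B2 -> L0 hit  d=D]
10: W B0 -> L0 miss wb->B2  d=D]
11: R B0 -> L0 hit  d=D]
12: W B0 -> L0 hit  d=D]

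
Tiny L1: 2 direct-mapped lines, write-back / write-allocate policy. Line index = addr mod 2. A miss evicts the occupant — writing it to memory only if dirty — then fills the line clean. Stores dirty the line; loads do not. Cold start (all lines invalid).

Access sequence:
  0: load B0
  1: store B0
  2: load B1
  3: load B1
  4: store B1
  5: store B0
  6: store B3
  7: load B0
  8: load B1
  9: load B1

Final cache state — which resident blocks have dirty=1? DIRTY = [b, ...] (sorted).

0: R B0 -> L0 miss  d=-]
1: W B0 -> L0 hit  d=D]
2: R B1 -> L1 miss  d=-]
3: R B1 -> L1 hit  d=-]
4: W B1 -> L1 hit  d=D]
5: W B0 -> L0 hit  d=D]
6: W B3 -> L1 miss wb->B1  d=D]
7: R B0 -> L0 hit  d=D]
8: R B1 -> L1 miss wb->B3  d=-]
9: R B1 -> L1 hit  d=-]

DIRTY = [0]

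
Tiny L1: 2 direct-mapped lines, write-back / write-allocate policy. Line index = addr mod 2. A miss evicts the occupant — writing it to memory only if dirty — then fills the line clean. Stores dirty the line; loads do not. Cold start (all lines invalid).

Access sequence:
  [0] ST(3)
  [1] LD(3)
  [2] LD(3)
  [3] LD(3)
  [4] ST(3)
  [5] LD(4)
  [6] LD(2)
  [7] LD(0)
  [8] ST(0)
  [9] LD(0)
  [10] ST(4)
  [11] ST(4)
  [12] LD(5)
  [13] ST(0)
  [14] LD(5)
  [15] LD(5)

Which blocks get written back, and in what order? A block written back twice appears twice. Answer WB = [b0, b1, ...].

  0 | W B3 → L1 miss [D]
  1 | R B3 → L1 hit [D]
  2 | R B3 → L1 hit [D]
  3 | R B3 → L1 hit [D]
  4 | W B3 → L1 hit [D]
  5 | R B4 → L0 miss [-]
  6 | R B2 → L0 miss [-]
  7 | R B0 → L0 miss [-]
  8 | W B0 → L0 hit [D]
  9 | R B0 → L0 hit [D]
  10 | W B4 → L0 miss wb→B0 [D]
  11 | W B4 → L0 hit [D]
  12 | R B5 → L1 miss wb→B3 [-]
  13 | W B0 → L0 miss wb→B4 [D]
  14 | R B5 → L1 hit [-]
  15 | R B5 → L1 hit [-]

WB = [0, 3, 4]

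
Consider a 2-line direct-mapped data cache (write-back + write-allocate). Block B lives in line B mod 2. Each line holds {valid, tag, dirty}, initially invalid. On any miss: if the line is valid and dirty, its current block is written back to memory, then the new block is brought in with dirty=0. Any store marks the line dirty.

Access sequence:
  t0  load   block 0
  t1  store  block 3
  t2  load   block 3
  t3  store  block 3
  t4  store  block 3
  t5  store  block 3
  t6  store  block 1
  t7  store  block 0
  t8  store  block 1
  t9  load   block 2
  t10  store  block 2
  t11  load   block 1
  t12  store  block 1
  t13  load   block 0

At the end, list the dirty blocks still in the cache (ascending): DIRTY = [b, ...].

DIRTY = [1]

0: R B0 -> L0 miss  d=-]
1: W B3 -> L1 miss  d=D]
2: R B3 -> L1 hit  d=D]
3: W B3 -> L1 hit  d=D]
4: W B3 -> L1 hit  d=D]
5: W B3 -> L1 hit  d=D]
6: W B1 -> L1 miss wb->B3  d=D]
7: W B0 -> L0 hit  d=D]
8: W B1 -> L1 hit  d=D]
9: R B2 -> L0 miss wb->B0  d=-]
10: W B2 -> L0 hit  d=D]
11: R B1 -> L1 hit  d=D]
12: W B1 -> L1 hit  d=D]
13: R B0 -> L0 miss wb->B2  d=-]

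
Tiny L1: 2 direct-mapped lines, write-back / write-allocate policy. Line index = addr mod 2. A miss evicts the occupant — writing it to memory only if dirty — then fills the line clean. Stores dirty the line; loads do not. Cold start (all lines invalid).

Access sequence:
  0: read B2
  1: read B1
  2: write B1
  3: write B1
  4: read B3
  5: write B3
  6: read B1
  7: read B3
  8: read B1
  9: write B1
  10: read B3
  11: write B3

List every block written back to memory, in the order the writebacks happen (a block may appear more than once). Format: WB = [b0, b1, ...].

WB = [1, 3, 1]

  0 | R B2 → L0 miss [-]
  1 | R B1 → L1 miss [-]
  2 | W B1 → L1 hit [D]
  3 | W B1 → L1 hit [D]
  4 | R B3 → L1 miss wb→B1 [-]
  5 | W B3 → L1 hit [D]
  6 | R B1 → L1 miss wb→B3 [-]
  7 | R B3 → L1 miss [-]
  8 | R B1 → L1 miss [-]
  9 | W B1 → L1 hit [D]
  10 | R B3 → L1 miss wb→B1 [-]
  11 | W B3 → L1 hit [D]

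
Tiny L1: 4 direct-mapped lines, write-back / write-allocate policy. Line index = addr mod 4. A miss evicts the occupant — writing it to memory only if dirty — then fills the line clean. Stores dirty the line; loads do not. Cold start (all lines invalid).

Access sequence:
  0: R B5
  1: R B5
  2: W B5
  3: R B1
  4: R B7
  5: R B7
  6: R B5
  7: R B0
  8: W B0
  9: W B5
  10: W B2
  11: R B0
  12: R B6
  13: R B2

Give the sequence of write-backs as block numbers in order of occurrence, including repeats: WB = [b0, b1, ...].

WB = [5, 2]

0: R B5 -> L1 miss  d=-]
1: R B5 -> L1 hit  d=-]
2: W B5 -> L1 hit  d=D]
3: R B1 -> L1 miss wb->B5  d=-]
4: R B7 -> L3 miss  d=-]
5: R B7 -> L3 hit  d=-]
6: R B5 -> L1 miss  d=-]
7: R B0 -> L0 miss  d=-]
8: W B0 -> L0 hit  d=D]
9: W B5 -> L1 hit  d=D]
10: W B2 -> L2 miss  d=D]
11: R B0 -> L0 hit  d=D]
12: R B6 -> L2 miss wb->B2  d=-]
13: R B2 -> L2 miss  d=-]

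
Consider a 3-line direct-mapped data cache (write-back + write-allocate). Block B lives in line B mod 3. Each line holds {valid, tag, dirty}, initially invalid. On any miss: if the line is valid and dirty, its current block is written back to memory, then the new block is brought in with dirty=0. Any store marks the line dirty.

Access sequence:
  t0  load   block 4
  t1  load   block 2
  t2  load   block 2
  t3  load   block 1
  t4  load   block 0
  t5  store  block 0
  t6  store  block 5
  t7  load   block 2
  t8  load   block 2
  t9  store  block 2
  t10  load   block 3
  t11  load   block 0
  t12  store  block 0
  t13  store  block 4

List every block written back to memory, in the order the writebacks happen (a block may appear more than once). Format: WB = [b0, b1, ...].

0: R B4 -> L1 miss  d=-]
1: R B2 -> L2 miss  d=-]
2: R B2 -> L2 hit  d=-]
3: R B1 -> L1 miss  d=-]
4: R B0 -> L0 miss  d=-]
5: W B0 -> L0 hit  d=D]
6: W B5 -> L2 miss  d=D]
7: R B2 -> L2 miss wb->B5  d=-]
8: R B2 -> L2 hit  d=-]
9: W B2 -> L2 hit  d=D]
10: R B3 -> L0 miss wb->B0  d=-]
11: R B0 -> L0 miss  d=-]
12: W B0 -> L0 hit  d=D]
13: W B4 -> L1 miss  d=D]

WB = [5, 0]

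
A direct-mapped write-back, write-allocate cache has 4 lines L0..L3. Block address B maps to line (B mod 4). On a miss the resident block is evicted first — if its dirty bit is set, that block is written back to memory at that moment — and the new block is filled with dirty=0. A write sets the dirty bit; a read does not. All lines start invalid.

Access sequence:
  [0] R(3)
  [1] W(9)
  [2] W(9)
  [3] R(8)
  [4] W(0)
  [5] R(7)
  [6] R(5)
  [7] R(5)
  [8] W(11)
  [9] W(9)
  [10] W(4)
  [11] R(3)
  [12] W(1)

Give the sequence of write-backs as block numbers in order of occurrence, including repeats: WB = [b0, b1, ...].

WB = [9, 0, 11, 9]

0: R B3 -> L3 miss  d=-]
1: W B9 -> L1 miss  d=D]
2: W B9 -> L1 hit  d=D]
3: R B8 -> L0 miss  d=-]
4: W B0 -> L0 miss  d=D]
5: R B7 -> L3 miss  d=-]
6: R B5 -> L1 miss wb->B9  d=-]
7: R B5 -> L1 hit  d=-]
8: W B11 -> L3 miss  d=D]
9: W B9 -> L1 miss  d=D]
10: W B4 -> L0 miss wb->B0  d=D]
11: R B3 -> L3 miss wb->B11  d=-]
12: W B1 -> L1 miss wb->B9  d=D]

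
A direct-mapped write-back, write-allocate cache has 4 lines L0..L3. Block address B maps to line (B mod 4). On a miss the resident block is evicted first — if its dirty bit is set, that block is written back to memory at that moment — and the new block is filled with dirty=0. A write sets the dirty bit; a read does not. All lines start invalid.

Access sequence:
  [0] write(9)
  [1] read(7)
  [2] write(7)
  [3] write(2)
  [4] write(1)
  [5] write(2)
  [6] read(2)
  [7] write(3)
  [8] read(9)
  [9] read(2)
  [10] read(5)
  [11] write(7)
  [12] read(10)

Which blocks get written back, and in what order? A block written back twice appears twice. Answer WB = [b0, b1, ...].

0: W B9 -> L1 miss  d=D]
1: R B7 -> L3 miss  d=-]
2: W B7 -> L3 hit  d=D]
3: W B2 -> L2 miss  d=D]
4: W B1 -> L1 miss wb->B9  d=D]
5: W B2 -> L2 hit  d=D]
6: R B2 -> L2 hit  d=D]
7: W B3 -> L3 miss wb->B7  d=D]
8: R B9 -> L1 miss wb->B1  d=-]
9: R B2 -> L2 hit  d=D]
10: R B5 -> L1 miss  d=-]
11: W B7 -> L3 miss wb->B3  d=D]
12: R B10 -> L2 miss wb->B2  d=-]

WB = [9, 7, 1, 3, 2]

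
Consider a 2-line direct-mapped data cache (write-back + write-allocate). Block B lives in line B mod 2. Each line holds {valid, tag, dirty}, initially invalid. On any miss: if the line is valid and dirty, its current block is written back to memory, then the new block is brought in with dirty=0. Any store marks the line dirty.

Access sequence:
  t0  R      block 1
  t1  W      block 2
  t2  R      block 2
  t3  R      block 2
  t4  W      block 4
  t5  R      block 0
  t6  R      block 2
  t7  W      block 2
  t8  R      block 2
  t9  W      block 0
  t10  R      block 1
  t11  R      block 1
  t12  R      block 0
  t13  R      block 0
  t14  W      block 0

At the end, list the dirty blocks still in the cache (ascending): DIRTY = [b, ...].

DIRTY = [0]

0: R B1 → L1 miss [-]
1: W B2 → L0 miss [D]
2: R B2 → L0 hit [D]
3: R B2 → L0 hit [D]
4: W B4 → L0 miss wb→B2 [D]
5: R B0 → L0 miss wb→B4 [-]
6: R B2 → L0 miss [-]
7: W B2 → L0 hit [D]
8: R B2 → L0 hit [D]
9: W B0 → L0 miss wb→B2 [D]
10: R B1 → L1 hit [-]
11: R B1 → L1 hit [-]
12: R B0 → L0 hit [D]
13: R B0 → L0 hit [D]
14: W B0 → L0 hit [D]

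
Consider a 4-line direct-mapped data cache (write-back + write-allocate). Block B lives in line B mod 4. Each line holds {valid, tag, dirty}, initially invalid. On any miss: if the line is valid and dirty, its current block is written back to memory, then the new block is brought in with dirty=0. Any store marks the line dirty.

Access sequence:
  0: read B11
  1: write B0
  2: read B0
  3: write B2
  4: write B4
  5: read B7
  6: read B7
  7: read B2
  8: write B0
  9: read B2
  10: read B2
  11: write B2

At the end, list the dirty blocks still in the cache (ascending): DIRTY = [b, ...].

0: R B11 → L3 miss [-]
1: W B0 → L0 miss [D]
2: R B0 → L0 hit [D]
3: W B2 → L2 miss [D]
4: W B4 → L0 miss wb→B0 [D]
5: R B7 → L3 miss [-]
6: R B7 → L3 hit [-]
7: R B2 → L2 hit [D]
8: W B0 → L0 miss wb→B4 [D]
9: R B2 → L2 hit [D]
10: R B2 → L2 hit [D]
11: W B2 → L2 hit [D]

DIRTY = [0, 2]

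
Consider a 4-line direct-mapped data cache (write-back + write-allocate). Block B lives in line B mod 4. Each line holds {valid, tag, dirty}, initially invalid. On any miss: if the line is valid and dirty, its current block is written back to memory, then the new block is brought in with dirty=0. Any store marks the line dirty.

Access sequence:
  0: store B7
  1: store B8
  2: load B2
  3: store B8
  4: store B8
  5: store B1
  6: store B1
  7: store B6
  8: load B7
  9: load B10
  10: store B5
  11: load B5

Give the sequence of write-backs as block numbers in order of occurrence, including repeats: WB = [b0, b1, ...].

WB = [6, 1]

0: W B7 → L3 miss [D]
1: W B8 → L0 miss [D]
2: R B2 → L2 miss [-]
3: W B8 → L0 hit [D]
4: W B8 → L0 hit [D]
5: W B1 → L1 miss [D]
6: W B1 → L1 hit [D]
7: W B6 → L2 miss [D]
8: R B7 → L3 hit [D]
9: R B10 → L2 miss wb→B6 [-]
10: W B5 → L1 miss wb→B1 [D]
11: R B5 → L1 hit [D]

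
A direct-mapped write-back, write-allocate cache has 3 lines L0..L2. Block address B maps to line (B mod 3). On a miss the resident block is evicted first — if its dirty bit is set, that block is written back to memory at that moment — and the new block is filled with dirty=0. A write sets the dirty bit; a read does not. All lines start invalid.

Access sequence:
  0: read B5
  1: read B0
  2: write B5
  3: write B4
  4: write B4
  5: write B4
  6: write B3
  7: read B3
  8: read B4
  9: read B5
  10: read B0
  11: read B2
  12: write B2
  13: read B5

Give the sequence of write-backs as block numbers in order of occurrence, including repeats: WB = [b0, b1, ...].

0: R B5 → L2 miss [-]
1: R B0 → L0 miss [-]
2: W B5 → L2 hit [D]
3: W B4 → L1 miss [D]
4: W B4 → L1 hit [D]
5: W B4 → L1 hit [D]
6: W B3 → L0 miss [D]
7: R B3 → L0 hit [D]
8: R B4 → L1 hit [D]
9: R B5 → L2 hit [D]
10: R B0 → L0 miss wb→B3 [-]
11: R B2 → L2 miss wb→B5 [-]
12: W B2 → L2 hit [D]
13: R B5 → L2 miss wb→B2 [-]

WB = [3, 5, 2]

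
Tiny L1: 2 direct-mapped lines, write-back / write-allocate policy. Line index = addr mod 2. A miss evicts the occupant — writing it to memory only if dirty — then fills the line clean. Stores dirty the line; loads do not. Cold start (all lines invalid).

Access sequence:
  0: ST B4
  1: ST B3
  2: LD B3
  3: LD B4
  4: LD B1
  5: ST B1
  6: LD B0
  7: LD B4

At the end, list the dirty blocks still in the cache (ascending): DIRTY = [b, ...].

0: W B4 -> L0 miss  d=D]
1: W B3 -> L1 miss  d=D]
2: R B3 -> L1 hit  d=D]
3: R B4 -> L0 hit  d=D]
4: R B1 -> L1 miss wb->B3  d=-]
5: W B1 -> L1 hit  d=D]
6: R B0 -> L0 miss wb->B4  d=-]
7: R B4 -> L0 miss  d=-]

DIRTY = [1]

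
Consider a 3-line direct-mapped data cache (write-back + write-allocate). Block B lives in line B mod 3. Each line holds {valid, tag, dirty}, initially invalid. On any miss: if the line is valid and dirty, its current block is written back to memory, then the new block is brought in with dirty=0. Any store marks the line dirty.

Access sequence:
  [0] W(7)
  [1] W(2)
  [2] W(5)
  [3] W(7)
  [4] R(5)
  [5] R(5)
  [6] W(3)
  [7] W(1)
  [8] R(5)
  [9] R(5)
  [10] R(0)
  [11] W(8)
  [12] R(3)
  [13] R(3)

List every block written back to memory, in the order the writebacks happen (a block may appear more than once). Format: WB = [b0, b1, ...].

0: W B7 -> L1 miss  d=D]
1: W B2 -> L2 miss  d=D]
2: W B5 -> L2 miss wb->B2  d=D]
3: W B7 -> L1 hit  d=D]
4: R B5 -> L2 hit  d=D]
5: R B5 -> L2 hit  d=D]
6: W B3 -> L0 miss  d=D]
7: W B1 -> L1 miss wb->B7  d=D]
8: R B5 -> L2 hit  d=D]
9: R B5 -> L2 hit  d=D]
10: R B0 -> L0 miss wb->B3  d=-]
11: W B8 -> L2 miss wb->B5  d=D]
12: R B3 -> L0 miss  d=-]
13: R B3 -> L0 hit  d=-]

WB = [2, 7, 3, 5]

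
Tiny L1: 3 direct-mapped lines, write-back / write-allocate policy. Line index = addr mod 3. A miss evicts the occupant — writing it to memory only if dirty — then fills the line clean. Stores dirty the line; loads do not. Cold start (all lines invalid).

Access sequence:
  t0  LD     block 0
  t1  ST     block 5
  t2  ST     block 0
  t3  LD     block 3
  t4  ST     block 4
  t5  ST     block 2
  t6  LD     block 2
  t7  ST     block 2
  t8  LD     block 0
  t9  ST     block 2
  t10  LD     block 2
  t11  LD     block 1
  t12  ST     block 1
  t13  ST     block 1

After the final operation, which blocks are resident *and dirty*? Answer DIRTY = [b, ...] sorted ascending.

DIRTY = [1, 2]

0: R B0 -> L0 miss  d=-]
1: W B5 -> L2 miss  d=D]
2: W B0 -> L0 hit  d=D]
3: R B3 -> L0 miss wb->B0  d=-]
4: W B4 -> L1 miss  d=D]
5: W B2 -> L2 miss wb->B5  d=D]
6: R B2 -> L2 hit  d=D]
7: W B2 -> L2 hit  d=D]
8: R B0 -> L0 miss  d=-]
9: W B2 -> L2 hit  d=D]
10: R B2 -> L2 hit  d=D]
11: R B1 -> L1 miss wb->B4  d=-]
12: W B1 -> L1 hit  d=D]
13: W B1 -> L1 hit  d=D]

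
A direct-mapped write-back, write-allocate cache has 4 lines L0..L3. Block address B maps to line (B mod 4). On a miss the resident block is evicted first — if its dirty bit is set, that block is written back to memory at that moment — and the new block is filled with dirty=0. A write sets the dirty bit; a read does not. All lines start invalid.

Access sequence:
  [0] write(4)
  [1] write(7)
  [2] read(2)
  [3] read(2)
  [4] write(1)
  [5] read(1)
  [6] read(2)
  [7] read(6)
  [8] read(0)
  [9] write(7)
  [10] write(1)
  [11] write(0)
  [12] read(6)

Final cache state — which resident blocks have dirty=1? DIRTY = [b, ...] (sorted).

0: W B4 -> L0 miss  d=D]
1: W B7 -> L3 miss  d=D]
2: R B2 -> L2 miss  d=-]
3: R B2 -> L2 hit  d=-]
4: W B1 -> L1 miss  d=D]
5: R B1 -> L1 hit  d=D]
6: R B2 -> L2 hit  d=-]
7: R B6 -> L2 miss  d=-]
8: R B0 -> L0 miss wb->B4  d=-]
9: W B7 -> L3 hit  d=D]
10: W B1 -> L1 hit  d=D]
11: W B0 -> L0 hit  d=D]
12: R B6 -> L2 hit  d=-]

DIRTY = [0, 1, 7]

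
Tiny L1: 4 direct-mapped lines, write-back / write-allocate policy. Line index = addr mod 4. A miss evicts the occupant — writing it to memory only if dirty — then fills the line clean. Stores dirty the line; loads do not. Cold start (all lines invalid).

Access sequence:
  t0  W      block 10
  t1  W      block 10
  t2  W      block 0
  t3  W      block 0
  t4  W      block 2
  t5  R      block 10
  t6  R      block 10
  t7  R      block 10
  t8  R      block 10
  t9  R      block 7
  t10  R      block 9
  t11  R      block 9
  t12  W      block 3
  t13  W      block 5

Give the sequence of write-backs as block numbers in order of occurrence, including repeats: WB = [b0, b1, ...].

0: W B10 → L2 miss [D]
1: W B10 → L2 hit [D]
2: W B0 → L0 miss [D]
3: W B0 → L0 hit [D]
4: W B2 → L2 miss wb→B10 [D]
5: R B10 → L2 miss wb→B2 [-]
6: R B10 → L2 hit [-]
7: R B10 → L2 hit [-]
8: R B10 → L2 hit [-]
9: R B7 → L3 miss [-]
10: R B9 → L1 miss [-]
11: R B9 → L1 hit [-]
12: W B3 → L3 miss [D]
13: W B5 → L1 miss [D]

WB = [10, 2]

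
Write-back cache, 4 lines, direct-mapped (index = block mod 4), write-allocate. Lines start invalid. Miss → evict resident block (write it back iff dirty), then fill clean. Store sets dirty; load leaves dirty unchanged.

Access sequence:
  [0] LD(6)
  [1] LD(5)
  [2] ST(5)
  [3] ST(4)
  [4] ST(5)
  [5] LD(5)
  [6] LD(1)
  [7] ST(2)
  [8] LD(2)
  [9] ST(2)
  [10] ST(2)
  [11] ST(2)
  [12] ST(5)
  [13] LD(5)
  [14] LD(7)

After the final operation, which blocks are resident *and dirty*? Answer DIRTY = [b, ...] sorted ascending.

DIRTY = [2, 4, 5]

0: R B6 -> L2 miss  d=-]
1: R B5 -> L1 miss  d=-]
2: W B5 -> L1 hit  d=D]
3: W B4 -> L0 miss  d=D]
4: W B5 -> L1 hit  d=D]
5: R B5 -> L1 hit  d=D]
6: R B1 -> L1 miss wb->B5  d=-]
7: W B2 -> L2 miss  d=D]
8: R B2 -> L2 hit  d=D]
9: W B2 -> L2 hit  d=D]
10: W B2 -> L2 hit  d=D]
11: W B2 -> L2 hit  d=D]
12: W B5 -> L1 miss  d=D]
13: R B5 -> L1 hit  d=D]
14: R B7 -> L3 miss  d=-]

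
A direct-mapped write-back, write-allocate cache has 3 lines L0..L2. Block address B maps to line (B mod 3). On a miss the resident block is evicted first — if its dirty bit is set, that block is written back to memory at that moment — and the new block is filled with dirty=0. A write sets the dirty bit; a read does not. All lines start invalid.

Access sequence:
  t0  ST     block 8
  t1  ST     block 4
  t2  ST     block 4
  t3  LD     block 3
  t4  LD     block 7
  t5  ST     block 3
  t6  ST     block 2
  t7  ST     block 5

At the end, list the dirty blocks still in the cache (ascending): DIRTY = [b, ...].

DIRTY = [3, 5]

0: W B8 -> L2 miss  d=D]
1: W B4 -> L1 miss  d=D]
2: W B4 -> L1 hit  d=D]
3: R B3 -> L0 miss  d=-]
4: R B7 -> L1 miss wb->B4  d=-]
5: W B3 -> L0 hit  d=D]
6: W B2 -> L2 miss wb->B8  d=D]
7: W B5 -> L2 miss wb->B2  d=D]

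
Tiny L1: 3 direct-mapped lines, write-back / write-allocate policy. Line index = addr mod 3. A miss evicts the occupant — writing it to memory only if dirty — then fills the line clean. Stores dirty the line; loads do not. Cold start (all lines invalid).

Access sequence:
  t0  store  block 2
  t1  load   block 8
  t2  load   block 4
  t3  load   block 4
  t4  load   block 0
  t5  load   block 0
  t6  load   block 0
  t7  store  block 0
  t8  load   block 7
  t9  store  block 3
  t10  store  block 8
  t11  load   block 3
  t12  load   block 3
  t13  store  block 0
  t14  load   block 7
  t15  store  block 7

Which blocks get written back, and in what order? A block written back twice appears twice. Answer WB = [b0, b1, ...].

WB = [2, 0, 3]

0: W B2 -> L2 miss  d=D]
1: R B8 -> L2 miss wb->B2  d=-]
2: R B4 -> L1 miss  d=-]
3: R B4 -> L1 hit  d=-]
4: R B0 -> L0 miss  d=-]
5: R B0 -> L0 hit  d=-]
6: R B0 -> L0 hit  d=-]
7: W B0 -> L0 hit  d=D]
8: R B7 -> L1 miss  d=-]
9: W B3 -> L0 miss wb->B0  d=D]
10: W B8 -> L2 hit  d=D]
11: R B3 -> L0 hit  d=D]
12: R B3 -> L0 hit  d=D]
13: W B0 -> L0 miss wb->B3  d=D]
14: R B7 -> L1 hit  d=-]
15: W B7 -> L1 hit  d=D]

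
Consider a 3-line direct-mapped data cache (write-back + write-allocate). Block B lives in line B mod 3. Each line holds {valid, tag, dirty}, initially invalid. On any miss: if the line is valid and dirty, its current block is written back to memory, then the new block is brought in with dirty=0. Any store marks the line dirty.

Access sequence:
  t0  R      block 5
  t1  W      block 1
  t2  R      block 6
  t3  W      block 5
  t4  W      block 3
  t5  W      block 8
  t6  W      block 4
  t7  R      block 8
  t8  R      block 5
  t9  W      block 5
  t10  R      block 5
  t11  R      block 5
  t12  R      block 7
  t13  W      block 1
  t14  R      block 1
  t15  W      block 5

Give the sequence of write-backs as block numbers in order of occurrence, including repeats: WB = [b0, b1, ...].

WB = [5, 1, 8, 4]

  0 | R B5 → L2 miss [-]
  1 | W B1 → L1 miss [D]
  2 | R B6 → L0 miss [-]
  3 | W B5 → L2 hit [D]
  4 | W B3 → L0 miss [D]
  5 | W B8 → L2 miss wb→B5 [D]
  6 | W B4 → L1 miss wb→B1 [D]
  7 | R B8 → L2 hit [D]
  8 | R B5 → L2 miss wb→B8 [-]
  9 | W B5 → L2 hit [D]
  10 | R B5 → L2 hit [D]
  11 | R B5 → L2 hit [D]
  12 | R B7 → L1 miss wb→B4 [-]
  13 | W B1 → L1 miss [D]
  14 | R B1 → L1 hit [D]
  15 | W B5 → L2 hit [D]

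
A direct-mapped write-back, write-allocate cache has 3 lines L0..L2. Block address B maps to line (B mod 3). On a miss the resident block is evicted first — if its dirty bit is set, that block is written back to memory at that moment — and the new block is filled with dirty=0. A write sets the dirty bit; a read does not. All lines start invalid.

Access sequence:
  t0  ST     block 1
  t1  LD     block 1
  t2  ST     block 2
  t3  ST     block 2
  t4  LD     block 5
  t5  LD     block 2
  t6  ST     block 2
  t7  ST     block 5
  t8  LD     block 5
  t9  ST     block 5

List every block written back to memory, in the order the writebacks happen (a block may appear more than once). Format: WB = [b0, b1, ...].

WB = [2, 2]

  0 | W B1 → L1 miss [D]
  1 | R B1 → L1 hit [D]
  2 | W B2 → L2 miss [D]
  3 | W B2 → L2 hit [D]
  4 | R B5 → L2 miss wb→B2 [-]
  5 | R B2 → L2 miss [-]
  6 | W B2 → L2 hit [D]
  7 | W B5 → L2 miss wb→B2 [D]
  8 | R B5 → L2 hit [D]
  9 | W B5 → L2 hit [D]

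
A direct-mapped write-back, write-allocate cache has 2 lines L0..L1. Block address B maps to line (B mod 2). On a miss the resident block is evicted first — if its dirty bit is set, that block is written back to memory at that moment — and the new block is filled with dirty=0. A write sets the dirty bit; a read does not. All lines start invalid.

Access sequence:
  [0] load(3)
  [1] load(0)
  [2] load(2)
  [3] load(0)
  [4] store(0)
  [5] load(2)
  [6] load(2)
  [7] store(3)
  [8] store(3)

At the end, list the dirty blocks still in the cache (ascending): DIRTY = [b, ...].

DIRTY = [3]

0: R B3 → L1 miss [-]
1: R B0 → L0 miss [-]
2: R B2 → L0 miss [-]
3: R B0 → L0 miss [-]
4: W B0 → L0 hit [D]
5: R B2 → L0 miss wb→B0 [-]
6: R B2 → L0 hit [-]
7: W B3 → L1 hit [D]
8: W B3 → L1 hit [D]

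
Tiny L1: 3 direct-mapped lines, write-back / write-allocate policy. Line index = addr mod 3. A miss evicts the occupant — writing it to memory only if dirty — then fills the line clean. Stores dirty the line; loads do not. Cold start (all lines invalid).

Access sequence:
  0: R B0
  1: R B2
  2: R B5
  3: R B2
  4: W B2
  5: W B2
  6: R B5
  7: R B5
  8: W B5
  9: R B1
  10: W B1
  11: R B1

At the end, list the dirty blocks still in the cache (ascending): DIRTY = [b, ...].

0: R B0 -> L0 miss  d=-]
1: R B2 -> L2 miss  d=-]
2: R B5 -> L2 miss  d=-]
3: R B2 -> L2 miss  d=-]
4: W B2 -> L2 hit  d=D]
5: W B2 -> L2 hit  d=D]
6: R B5 -> L2 miss wb->B2  d=-]
7: R B5 -> L2 hit  d=-]
8: W B5 -> L2 hit  d=D]
9: R B1 -> L1 miss  d=-]
10: W B1 -> L1 hit  d=D]
11: R B1 -> L1 hit  d=D]

DIRTY = [1, 5]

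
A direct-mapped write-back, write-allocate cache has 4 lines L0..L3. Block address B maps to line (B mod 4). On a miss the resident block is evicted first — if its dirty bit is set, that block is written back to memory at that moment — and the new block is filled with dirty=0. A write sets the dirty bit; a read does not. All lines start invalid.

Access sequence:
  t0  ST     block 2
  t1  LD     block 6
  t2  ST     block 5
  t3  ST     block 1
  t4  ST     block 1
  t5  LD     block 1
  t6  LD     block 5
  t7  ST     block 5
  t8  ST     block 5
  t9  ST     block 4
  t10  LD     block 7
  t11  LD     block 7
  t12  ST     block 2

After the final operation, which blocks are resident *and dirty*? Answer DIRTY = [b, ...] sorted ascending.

DIRTY = [2, 4, 5]

0: W B2 → L2 miss [D]
1: R B6 → L2 miss wb→B2 [-]
2: W B5 → L1 miss [D]
3: W B1 → L1 miss wb→B5 [D]
4: W B1 → L1 hit [D]
5: R B1 → L1 hit [D]
6: R B5 → L1 miss wb→B1 [-]
7: W B5 → L1 hit [D]
8: W B5 → L1 hit [D]
9: W B4 → L0 miss [D]
10: R B7 → L3 miss [-]
11: R B7 → L3 hit [-]
12: W B2 → L2 miss [D]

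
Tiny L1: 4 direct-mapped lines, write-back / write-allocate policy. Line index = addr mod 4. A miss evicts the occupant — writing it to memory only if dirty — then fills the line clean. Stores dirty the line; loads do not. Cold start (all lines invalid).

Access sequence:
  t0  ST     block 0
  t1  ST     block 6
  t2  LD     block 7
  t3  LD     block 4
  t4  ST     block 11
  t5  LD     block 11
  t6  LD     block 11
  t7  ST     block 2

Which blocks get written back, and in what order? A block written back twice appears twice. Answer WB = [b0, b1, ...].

WB = [0, 6]

  0 | W B0 → L0 miss [D]
  1 | W B6 → L2 miss [D]
  2 | R B7 → L3 miss [-]
  3 | R B4 → L0 miss wb→B0 [-]
  4 | W B11 → L3 miss [D]
  5 | R B11 → L3 hit [D]
  6 | R B11 → L3 hit [D]
  7 | W B2 → L2 miss wb→B6 [D]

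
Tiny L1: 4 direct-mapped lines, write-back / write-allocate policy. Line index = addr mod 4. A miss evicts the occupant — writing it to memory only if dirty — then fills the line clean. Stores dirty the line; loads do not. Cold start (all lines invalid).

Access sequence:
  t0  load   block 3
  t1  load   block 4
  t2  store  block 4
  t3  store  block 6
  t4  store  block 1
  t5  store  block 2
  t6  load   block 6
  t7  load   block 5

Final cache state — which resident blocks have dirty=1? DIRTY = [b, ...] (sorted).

DIRTY = [4]

  0 | R B3 → L3 miss [-]
  1 | R B4 → L0 miss [-]
  2 | W B4 → L0 hit [D]
  3 | W B6 → L2 miss [D]
  4 | W B1 → L1 miss [D]
  5 | W B2 → L2 miss wb→B6 [D]
  6 | R B6 → L2 miss wb→B2 [-]
  7 | R B5 → L1 miss wb→B1 [-]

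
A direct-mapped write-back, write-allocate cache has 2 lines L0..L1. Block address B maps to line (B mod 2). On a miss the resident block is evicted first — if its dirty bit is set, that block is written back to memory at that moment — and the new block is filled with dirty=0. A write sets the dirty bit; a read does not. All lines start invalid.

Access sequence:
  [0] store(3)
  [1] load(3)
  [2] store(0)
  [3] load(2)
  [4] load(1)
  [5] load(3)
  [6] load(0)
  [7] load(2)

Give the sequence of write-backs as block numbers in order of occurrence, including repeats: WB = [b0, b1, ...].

0: W B3 -> L1 miss  d=D]
1: R B3 -> L1 hit  d=D]
2: W B0 -> L0 miss  d=D]
3: R B2 -> L0 miss wb->B0  d=-]
4: R B1 -> L1 miss wb->B3  d=-]
5: R B3 -> L1 miss  d=-]
6: R B0 -> L0 miss  d=-]
7: R B2 -> L0 miss  d=-]

WB = [0, 3]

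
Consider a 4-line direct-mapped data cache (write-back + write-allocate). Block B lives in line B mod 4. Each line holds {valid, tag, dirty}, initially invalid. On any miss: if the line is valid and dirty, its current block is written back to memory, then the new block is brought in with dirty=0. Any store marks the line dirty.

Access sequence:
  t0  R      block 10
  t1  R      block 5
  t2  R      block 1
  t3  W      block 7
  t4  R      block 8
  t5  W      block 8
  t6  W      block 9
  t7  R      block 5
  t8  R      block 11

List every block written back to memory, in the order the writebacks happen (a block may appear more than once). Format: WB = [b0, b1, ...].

WB = [9, 7]

  0 | R B10 → L2 miss [-]
  1 | R B5 → L1 miss [-]
  2 | R B1 → L1 miss [-]
  3 | W B7 → L3 miss [D]
  4 | R B8 → L0 miss [-]
  5 | W B8 → L0 hit [D]
  6 | W B9 → L1 miss [D]
  7 | R B5 → L1 miss wb→B9 [-]
  8 | R B11 → L3 miss wb→B7 [-]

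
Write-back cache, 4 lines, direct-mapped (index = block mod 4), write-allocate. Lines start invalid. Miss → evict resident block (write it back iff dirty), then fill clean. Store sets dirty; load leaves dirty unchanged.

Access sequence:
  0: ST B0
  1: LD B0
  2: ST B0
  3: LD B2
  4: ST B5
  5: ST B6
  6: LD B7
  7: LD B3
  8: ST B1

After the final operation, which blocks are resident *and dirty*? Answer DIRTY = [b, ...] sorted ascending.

0: W B0 -> L0 miss  d=D]
1: R B0 -> L0 hit  d=D]
2: W B0 -> L0 hit  d=D]
3: R B2 -> L2 miss  d=-]
4: W B5 -> L1 miss  d=D]
5: W B6 -> L2 miss  d=D]
6: R B7 -> L3 miss  d=-]
7: R B3 -> L3 miss  d=-]
8: W B1 -> L1 miss wb->B5  d=D]

DIRTY = [0, 1, 6]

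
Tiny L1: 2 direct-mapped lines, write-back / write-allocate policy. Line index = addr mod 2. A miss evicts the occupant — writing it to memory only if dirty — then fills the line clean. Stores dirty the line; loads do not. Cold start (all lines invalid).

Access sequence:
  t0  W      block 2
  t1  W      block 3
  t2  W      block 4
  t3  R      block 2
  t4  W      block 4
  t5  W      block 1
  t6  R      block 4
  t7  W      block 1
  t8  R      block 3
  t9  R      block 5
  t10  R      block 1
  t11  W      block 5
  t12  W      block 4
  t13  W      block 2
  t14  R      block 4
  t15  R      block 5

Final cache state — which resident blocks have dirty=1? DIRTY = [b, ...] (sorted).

DIRTY = [5]

0: W B2 → L0 miss [D]
1: W B3 → L1 miss [D]
2: W B4 → L0 miss wb→B2 [D]
3: R B2 → L0 miss wb→B4 [-]
4: W B4 → L0 miss [D]
5: W B1 → L1 miss wb→B3 [D]
6: R B4 → L0 hit [D]
7: W B1 → L1 hit [D]
8: R B3 → L1 miss wb→B1 [-]
9: R B5 → L1 miss [-]
10: R B1 → L1 miss [-]
11: W B5 → L1 miss [D]
12: W B4 → L0 hit [D]
13: W B2 → L0 miss wb→B4 [D]
14: R B4 → L0 miss wb→B2 [-]
15: R B5 → L1 hit [D]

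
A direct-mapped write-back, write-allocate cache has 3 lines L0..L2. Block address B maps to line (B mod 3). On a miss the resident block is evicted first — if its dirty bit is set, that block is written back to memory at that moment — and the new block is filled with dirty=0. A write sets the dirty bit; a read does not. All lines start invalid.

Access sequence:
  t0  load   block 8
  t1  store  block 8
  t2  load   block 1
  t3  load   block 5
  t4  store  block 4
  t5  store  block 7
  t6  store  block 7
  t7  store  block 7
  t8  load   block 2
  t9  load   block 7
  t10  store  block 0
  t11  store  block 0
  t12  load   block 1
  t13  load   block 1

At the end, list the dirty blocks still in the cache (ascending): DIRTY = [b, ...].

  0 | R B8 → L2 miss [-]
  1 | W B8 → L2 hit [D]
  2 | R B1 → L1 miss [-]
  3 | R B5 → L2 miss wb→B8 [-]
  4 | W B4 → L1 miss [D]
  5 | W B7 → L1 miss wb→B4 [D]
  6 | W B7 → L1 hit [D]
  7 | W B7 → L1 hit [D]
  8 | R B2 → L2 miss [-]
  9 | R B7 → L1 hit [D]
  10 | W B0 → L0 miss [D]
  11 | W B0 → L0 hit [D]
  12 | R B1 → L1 miss wb→B7 [-]
  13 | R B1 → L1 hit [-]

DIRTY = [0]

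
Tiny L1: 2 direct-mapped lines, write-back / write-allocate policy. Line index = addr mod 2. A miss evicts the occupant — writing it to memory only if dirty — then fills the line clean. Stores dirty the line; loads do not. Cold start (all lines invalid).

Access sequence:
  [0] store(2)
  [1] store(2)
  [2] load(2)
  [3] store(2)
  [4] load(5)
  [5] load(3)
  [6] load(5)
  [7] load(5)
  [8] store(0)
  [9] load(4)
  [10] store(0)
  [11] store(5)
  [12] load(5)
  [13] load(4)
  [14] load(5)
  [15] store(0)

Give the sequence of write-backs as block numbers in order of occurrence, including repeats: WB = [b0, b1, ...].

WB = [2, 0, 0]

  0 | W B2 → L0 miss [D]
  1 | W B2 → L0 hit [D]
  2 | R B2 → L0 hit [D]
  3 | W B2 → L0 hit [D]
  4 | R B5 → L1 miss [-]
  5 | R B3 → L1 miss [-]
  6 | R B5 → L1 miss [-]
  7 | R B5 → L1 hit [-]
  8 | W B0 → L0 miss wb→B2 [D]
  9 | R B4 → L0 miss wb→B0 [-]
  10 | W B0 → L0 miss [D]
  11 | W B5 → L1 hit [D]
  12 | R B5 → L1 hit [D]
  13 | R B4 → L0 miss wb→B0 [-]
  14 | R B5 → L1 hit [D]
  15 | W B0 → L0 miss [D]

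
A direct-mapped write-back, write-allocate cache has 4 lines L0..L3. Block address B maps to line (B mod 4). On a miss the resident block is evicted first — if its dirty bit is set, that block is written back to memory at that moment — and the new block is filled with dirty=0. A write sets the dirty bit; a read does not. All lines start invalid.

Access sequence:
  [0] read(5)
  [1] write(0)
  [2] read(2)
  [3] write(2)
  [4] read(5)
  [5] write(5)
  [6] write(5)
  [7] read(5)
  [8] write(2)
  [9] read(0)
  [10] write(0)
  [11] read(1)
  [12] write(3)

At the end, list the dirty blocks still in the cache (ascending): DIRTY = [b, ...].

DIRTY = [0, 2, 3]

0: R B5 -> L1 miss  d=-]
1: W B0 -> L0 miss  d=D]
2: R B2 -> L2 miss  d=-]
3: W B2 -> L2 hit  d=D]
4: R B5 -> L1 hit  d=-]
5: W B5 -> L1 hit  d=D]
6: W B5 -> L1 hit  d=D]
7: R B5 -> L1 hit  d=D]
8: W B2 -> L2 hit  d=D]
9: R B0 -> L0 hit  d=D]
10: W B0 -> L0 hit  d=D]
11: R B1 -> L1 miss wb->B5  d=-]
12: W B3 -> L3 miss  d=D]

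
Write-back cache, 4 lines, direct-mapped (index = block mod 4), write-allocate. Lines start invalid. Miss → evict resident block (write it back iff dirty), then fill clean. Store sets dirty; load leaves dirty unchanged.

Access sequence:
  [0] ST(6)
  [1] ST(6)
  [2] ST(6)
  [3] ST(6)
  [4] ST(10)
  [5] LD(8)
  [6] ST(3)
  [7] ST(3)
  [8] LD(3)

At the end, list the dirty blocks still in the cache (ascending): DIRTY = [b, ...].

0: W B6 -> L2 miss  d=D]
1: W B6 -> L2 hit  d=D]
2: W B6 -> L2 hit  d=D]
3: W B6 -> L2 hit  d=D]
4: W B10 -> L2 miss wb->B6  d=D]
5: R B8 -> L0 miss  d=-]
6: W B3 -> L3 miss  d=D]
7: W B3 -> L3 hit  d=D]
8: R B3 -> L3 hit  d=D]

DIRTY = [3, 10]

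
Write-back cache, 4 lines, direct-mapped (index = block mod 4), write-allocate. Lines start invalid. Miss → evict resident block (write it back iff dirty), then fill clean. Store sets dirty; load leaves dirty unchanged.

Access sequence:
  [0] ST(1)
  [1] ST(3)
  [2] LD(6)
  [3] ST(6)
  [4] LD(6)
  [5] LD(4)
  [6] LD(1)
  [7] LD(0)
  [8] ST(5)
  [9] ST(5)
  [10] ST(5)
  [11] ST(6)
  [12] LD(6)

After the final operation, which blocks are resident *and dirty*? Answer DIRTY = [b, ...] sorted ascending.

0: W B1 → L1 miss [D]
1: W B3 → L3 miss [D]
2: R B6 → L2 miss [-]
3: W B6 → L2 hit [D]
4: R B6 → L2 hit [D]
5: R B4 → L0 miss [-]
6: R B1 → L1 hit [D]
7: R B0 → L0 miss [-]
8: W B5 → L1 miss wb→B1 [D]
9: W B5 → L1 hit [D]
10: W B5 → L1 hit [D]
11: W B6 → L2 hit [D]
12: R B6 → L2 hit [D]

DIRTY = [3, 5, 6]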